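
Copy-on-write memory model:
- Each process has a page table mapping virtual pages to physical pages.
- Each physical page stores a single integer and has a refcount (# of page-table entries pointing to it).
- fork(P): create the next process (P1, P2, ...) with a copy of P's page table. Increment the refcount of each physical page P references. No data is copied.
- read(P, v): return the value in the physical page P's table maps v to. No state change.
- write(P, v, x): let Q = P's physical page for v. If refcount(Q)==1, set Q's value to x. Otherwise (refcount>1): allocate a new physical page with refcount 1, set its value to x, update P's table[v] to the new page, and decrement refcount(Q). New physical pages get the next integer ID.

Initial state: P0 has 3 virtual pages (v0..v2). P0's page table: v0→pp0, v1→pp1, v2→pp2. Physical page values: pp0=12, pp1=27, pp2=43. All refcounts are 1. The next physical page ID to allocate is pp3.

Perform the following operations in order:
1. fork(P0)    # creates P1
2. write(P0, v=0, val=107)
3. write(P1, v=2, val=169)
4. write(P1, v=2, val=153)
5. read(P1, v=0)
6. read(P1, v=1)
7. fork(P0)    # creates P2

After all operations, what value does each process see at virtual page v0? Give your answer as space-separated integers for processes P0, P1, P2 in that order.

Op 1: fork(P0) -> P1. 3 ppages; refcounts: pp0:2 pp1:2 pp2:2
Op 2: write(P0, v0, 107). refcount(pp0)=2>1 -> COPY to pp3. 4 ppages; refcounts: pp0:1 pp1:2 pp2:2 pp3:1
Op 3: write(P1, v2, 169). refcount(pp2)=2>1 -> COPY to pp4. 5 ppages; refcounts: pp0:1 pp1:2 pp2:1 pp3:1 pp4:1
Op 4: write(P1, v2, 153). refcount(pp4)=1 -> write in place. 5 ppages; refcounts: pp0:1 pp1:2 pp2:1 pp3:1 pp4:1
Op 5: read(P1, v0) -> 12. No state change.
Op 6: read(P1, v1) -> 27. No state change.
Op 7: fork(P0) -> P2. 5 ppages; refcounts: pp0:1 pp1:3 pp2:2 pp3:2 pp4:1
P0: v0 -> pp3 = 107
P1: v0 -> pp0 = 12
P2: v0 -> pp3 = 107

Answer: 107 12 107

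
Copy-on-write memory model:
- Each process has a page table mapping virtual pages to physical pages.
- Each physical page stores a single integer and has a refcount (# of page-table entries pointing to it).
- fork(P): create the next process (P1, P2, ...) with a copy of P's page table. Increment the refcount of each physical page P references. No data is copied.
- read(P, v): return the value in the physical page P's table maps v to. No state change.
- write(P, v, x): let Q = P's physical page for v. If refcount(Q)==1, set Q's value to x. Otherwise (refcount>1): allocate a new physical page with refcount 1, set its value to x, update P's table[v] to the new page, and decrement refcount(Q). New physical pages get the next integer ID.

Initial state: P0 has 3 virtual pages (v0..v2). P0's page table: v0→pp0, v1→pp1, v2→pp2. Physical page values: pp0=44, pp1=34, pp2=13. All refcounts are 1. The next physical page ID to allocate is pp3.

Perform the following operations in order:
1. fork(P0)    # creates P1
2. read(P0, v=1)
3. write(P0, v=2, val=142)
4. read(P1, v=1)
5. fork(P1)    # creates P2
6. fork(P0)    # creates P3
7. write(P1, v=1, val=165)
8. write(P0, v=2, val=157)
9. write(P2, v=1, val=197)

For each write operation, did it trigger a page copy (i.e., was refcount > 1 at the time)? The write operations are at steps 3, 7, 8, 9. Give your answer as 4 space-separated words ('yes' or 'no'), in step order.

Op 1: fork(P0) -> P1. 3 ppages; refcounts: pp0:2 pp1:2 pp2:2
Op 2: read(P0, v1) -> 34. No state change.
Op 3: write(P0, v2, 142). refcount(pp2)=2>1 -> COPY to pp3. 4 ppages; refcounts: pp0:2 pp1:2 pp2:1 pp3:1
Op 4: read(P1, v1) -> 34. No state change.
Op 5: fork(P1) -> P2. 4 ppages; refcounts: pp0:3 pp1:3 pp2:2 pp3:1
Op 6: fork(P0) -> P3. 4 ppages; refcounts: pp0:4 pp1:4 pp2:2 pp3:2
Op 7: write(P1, v1, 165). refcount(pp1)=4>1 -> COPY to pp4. 5 ppages; refcounts: pp0:4 pp1:3 pp2:2 pp3:2 pp4:1
Op 8: write(P0, v2, 157). refcount(pp3)=2>1 -> COPY to pp5. 6 ppages; refcounts: pp0:4 pp1:3 pp2:2 pp3:1 pp4:1 pp5:1
Op 9: write(P2, v1, 197). refcount(pp1)=3>1 -> COPY to pp6. 7 ppages; refcounts: pp0:4 pp1:2 pp2:2 pp3:1 pp4:1 pp5:1 pp6:1

yes yes yes yes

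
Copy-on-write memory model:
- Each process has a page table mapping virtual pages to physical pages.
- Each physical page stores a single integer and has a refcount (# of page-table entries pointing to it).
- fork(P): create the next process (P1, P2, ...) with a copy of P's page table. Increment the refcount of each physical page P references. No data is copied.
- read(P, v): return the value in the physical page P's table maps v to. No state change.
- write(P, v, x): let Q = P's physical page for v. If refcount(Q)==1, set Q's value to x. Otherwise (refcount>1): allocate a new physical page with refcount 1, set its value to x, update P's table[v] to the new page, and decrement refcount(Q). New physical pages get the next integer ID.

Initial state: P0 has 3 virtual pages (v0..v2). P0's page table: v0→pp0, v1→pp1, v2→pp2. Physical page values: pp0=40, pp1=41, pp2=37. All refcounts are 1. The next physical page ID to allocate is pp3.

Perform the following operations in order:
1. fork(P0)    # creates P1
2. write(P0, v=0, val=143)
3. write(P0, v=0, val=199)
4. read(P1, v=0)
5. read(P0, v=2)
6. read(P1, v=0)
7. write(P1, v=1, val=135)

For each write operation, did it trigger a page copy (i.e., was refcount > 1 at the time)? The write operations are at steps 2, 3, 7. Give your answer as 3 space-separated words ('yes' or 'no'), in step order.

Op 1: fork(P0) -> P1. 3 ppages; refcounts: pp0:2 pp1:2 pp2:2
Op 2: write(P0, v0, 143). refcount(pp0)=2>1 -> COPY to pp3. 4 ppages; refcounts: pp0:1 pp1:2 pp2:2 pp3:1
Op 3: write(P0, v0, 199). refcount(pp3)=1 -> write in place. 4 ppages; refcounts: pp0:1 pp1:2 pp2:2 pp3:1
Op 4: read(P1, v0) -> 40. No state change.
Op 5: read(P0, v2) -> 37. No state change.
Op 6: read(P1, v0) -> 40. No state change.
Op 7: write(P1, v1, 135). refcount(pp1)=2>1 -> COPY to pp4. 5 ppages; refcounts: pp0:1 pp1:1 pp2:2 pp3:1 pp4:1

yes no yes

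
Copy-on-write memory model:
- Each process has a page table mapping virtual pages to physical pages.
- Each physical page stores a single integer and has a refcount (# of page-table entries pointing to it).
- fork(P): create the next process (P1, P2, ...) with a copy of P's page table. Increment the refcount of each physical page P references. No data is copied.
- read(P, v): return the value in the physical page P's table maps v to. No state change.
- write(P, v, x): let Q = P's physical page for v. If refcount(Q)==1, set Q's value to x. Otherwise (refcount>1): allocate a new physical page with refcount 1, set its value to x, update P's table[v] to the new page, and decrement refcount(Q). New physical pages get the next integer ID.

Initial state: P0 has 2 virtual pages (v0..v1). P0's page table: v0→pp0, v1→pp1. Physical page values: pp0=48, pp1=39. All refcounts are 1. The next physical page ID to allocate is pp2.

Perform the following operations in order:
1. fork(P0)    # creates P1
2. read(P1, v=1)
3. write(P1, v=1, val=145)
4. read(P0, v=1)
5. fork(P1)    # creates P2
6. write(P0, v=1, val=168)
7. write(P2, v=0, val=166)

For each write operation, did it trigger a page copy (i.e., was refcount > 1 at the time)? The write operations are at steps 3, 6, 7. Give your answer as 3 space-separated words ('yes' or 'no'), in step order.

Op 1: fork(P0) -> P1. 2 ppages; refcounts: pp0:2 pp1:2
Op 2: read(P1, v1) -> 39. No state change.
Op 3: write(P1, v1, 145). refcount(pp1)=2>1 -> COPY to pp2. 3 ppages; refcounts: pp0:2 pp1:1 pp2:1
Op 4: read(P0, v1) -> 39. No state change.
Op 5: fork(P1) -> P2. 3 ppages; refcounts: pp0:3 pp1:1 pp2:2
Op 6: write(P0, v1, 168). refcount(pp1)=1 -> write in place. 3 ppages; refcounts: pp0:3 pp1:1 pp2:2
Op 7: write(P2, v0, 166). refcount(pp0)=3>1 -> COPY to pp3. 4 ppages; refcounts: pp0:2 pp1:1 pp2:2 pp3:1

yes no yes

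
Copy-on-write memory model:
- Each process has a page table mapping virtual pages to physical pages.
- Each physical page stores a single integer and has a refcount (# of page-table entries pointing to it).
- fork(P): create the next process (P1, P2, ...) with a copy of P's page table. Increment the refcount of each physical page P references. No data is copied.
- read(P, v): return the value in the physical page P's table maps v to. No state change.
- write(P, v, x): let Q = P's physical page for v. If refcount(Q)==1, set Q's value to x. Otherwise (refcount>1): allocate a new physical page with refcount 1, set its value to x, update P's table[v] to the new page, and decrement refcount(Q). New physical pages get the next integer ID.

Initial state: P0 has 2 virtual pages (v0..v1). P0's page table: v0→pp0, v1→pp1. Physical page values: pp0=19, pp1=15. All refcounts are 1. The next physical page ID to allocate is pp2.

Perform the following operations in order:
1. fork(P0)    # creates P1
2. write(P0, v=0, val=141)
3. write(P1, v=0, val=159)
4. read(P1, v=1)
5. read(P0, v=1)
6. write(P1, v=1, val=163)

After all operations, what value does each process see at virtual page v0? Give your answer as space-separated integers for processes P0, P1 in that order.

Answer: 141 159

Derivation:
Op 1: fork(P0) -> P1. 2 ppages; refcounts: pp0:2 pp1:2
Op 2: write(P0, v0, 141). refcount(pp0)=2>1 -> COPY to pp2. 3 ppages; refcounts: pp0:1 pp1:2 pp2:1
Op 3: write(P1, v0, 159). refcount(pp0)=1 -> write in place. 3 ppages; refcounts: pp0:1 pp1:2 pp2:1
Op 4: read(P1, v1) -> 15. No state change.
Op 5: read(P0, v1) -> 15. No state change.
Op 6: write(P1, v1, 163). refcount(pp1)=2>1 -> COPY to pp3. 4 ppages; refcounts: pp0:1 pp1:1 pp2:1 pp3:1
P0: v0 -> pp2 = 141
P1: v0 -> pp0 = 159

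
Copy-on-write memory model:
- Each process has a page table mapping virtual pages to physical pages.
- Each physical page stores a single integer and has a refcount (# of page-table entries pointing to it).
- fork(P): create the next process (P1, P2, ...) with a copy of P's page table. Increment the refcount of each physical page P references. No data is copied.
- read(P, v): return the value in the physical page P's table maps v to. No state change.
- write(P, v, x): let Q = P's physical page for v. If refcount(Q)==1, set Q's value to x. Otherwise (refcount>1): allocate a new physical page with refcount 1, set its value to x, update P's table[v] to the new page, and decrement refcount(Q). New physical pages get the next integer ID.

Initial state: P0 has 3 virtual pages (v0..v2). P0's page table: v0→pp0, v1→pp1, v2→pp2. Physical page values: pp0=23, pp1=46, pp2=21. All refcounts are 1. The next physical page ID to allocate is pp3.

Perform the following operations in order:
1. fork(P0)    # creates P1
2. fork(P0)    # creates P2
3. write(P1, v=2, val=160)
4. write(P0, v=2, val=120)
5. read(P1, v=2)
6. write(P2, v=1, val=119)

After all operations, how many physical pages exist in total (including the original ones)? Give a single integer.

Answer: 6

Derivation:
Op 1: fork(P0) -> P1. 3 ppages; refcounts: pp0:2 pp1:2 pp2:2
Op 2: fork(P0) -> P2. 3 ppages; refcounts: pp0:3 pp1:3 pp2:3
Op 3: write(P1, v2, 160). refcount(pp2)=3>1 -> COPY to pp3. 4 ppages; refcounts: pp0:3 pp1:3 pp2:2 pp3:1
Op 4: write(P0, v2, 120). refcount(pp2)=2>1 -> COPY to pp4. 5 ppages; refcounts: pp0:3 pp1:3 pp2:1 pp3:1 pp4:1
Op 5: read(P1, v2) -> 160. No state change.
Op 6: write(P2, v1, 119). refcount(pp1)=3>1 -> COPY to pp5. 6 ppages; refcounts: pp0:3 pp1:2 pp2:1 pp3:1 pp4:1 pp5:1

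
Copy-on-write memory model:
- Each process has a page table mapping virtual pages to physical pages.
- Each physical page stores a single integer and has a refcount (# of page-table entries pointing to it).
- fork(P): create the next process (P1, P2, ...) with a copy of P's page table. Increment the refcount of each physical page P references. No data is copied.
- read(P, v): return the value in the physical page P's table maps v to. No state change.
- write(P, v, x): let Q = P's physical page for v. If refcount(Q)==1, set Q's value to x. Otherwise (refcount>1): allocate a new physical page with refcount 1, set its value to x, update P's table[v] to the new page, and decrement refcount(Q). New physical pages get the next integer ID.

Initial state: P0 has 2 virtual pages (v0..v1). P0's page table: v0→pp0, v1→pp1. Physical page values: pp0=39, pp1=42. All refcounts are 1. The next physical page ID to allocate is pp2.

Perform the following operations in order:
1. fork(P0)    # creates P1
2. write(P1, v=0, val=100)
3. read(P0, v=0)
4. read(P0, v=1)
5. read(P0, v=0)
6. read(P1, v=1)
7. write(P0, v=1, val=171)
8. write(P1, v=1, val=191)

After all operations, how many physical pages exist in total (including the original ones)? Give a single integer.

Op 1: fork(P0) -> P1. 2 ppages; refcounts: pp0:2 pp1:2
Op 2: write(P1, v0, 100). refcount(pp0)=2>1 -> COPY to pp2. 3 ppages; refcounts: pp0:1 pp1:2 pp2:1
Op 3: read(P0, v0) -> 39. No state change.
Op 4: read(P0, v1) -> 42. No state change.
Op 5: read(P0, v0) -> 39. No state change.
Op 6: read(P1, v1) -> 42. No state change.
Op 7: write(P0, v1, 171). refcount(pp1)=2>1 -> COPY to pp3. 4 ppages; refcounts: pp0:1 pp1:1 pp2:1 pp3:1
Op 8: write(P1, v1, 191). refcount(pp1)=1 -> write in place. 4 ppages; refcounts: pp0:1 pp1:1 pp2:1 pp3:1

Answer: 4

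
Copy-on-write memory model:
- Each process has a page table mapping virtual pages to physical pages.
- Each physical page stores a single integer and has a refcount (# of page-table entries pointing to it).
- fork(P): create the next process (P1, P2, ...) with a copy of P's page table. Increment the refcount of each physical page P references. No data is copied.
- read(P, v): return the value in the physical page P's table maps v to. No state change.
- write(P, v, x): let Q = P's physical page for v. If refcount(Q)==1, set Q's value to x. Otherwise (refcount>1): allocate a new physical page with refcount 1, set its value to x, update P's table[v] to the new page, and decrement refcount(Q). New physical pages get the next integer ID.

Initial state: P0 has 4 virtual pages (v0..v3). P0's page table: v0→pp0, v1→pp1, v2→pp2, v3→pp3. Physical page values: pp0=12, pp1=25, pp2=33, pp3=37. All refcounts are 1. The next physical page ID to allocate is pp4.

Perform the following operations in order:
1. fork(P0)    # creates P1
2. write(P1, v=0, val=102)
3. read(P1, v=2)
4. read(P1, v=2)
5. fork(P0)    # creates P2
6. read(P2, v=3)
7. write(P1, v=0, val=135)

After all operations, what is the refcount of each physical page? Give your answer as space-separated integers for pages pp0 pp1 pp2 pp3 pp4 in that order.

Op 1: fork(P0) -> P1. 4 ppages; refcounts: pp0:2 pp1:2 pp2:2 pp3:2
Op 2: write(P1, v0, 102). refcount(pp0)=2>1 -> COPY to pp4. 5 ppages; refcounts: pp0:1 pp1:2 pp2:2 pp3:2 pp4:1
Op 3: read(P1, v2) -> 33. No state change.
Op 4: read(P1, v2) -> 33. No state change.
Op 5: fork(P0) -> P2. 5 ppages; refcounts: pp0:2 pp1:3 pp2:3 pp3:3 pp4:1
Op 6: read(P2, v3) -> 37. No state change.
Op 7: write(P1, v0, 135). refcount(pp4)=1 -> write in place. 5 ppages; refcounts: pp0:2 pp1:3 pp2:3 pp3:3 pp4:1

Answer: 2 3 3 3 1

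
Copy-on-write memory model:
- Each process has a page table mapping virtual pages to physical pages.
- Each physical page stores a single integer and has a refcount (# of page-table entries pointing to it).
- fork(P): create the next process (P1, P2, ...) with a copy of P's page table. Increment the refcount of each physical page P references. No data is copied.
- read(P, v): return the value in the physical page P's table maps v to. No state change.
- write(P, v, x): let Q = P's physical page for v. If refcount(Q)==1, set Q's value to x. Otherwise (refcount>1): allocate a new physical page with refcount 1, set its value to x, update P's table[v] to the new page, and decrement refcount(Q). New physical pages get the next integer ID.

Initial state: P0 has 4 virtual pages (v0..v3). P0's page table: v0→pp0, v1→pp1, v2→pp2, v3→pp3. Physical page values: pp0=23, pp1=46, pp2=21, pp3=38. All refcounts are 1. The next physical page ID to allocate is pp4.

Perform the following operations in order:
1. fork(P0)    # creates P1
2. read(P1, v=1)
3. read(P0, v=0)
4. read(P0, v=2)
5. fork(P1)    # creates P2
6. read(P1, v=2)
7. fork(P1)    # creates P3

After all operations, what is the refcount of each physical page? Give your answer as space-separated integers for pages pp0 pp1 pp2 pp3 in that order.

Op 1: fork(P0) -> P1. 4 ppages; refcounts: pp0:2 pp1:2 pp2:2 pp3:2
Op 2: read(P1, v1) -> 46. No state change.
Op 3: read(P0, v0) -> 23. No state change.
Op 4: read(P0, v2) -> 21. No state change.
Op 5: fork(P1) -> P2. 4 ppages; refcounts: pp0:3 pp1:3 pp2:3 pp3:3
Op 6: read(P1, v2) -> 21. No state change.
Op 7: fork(P1) -> P3. 4 ppages; refcounts: pp0:4 pp1:4 pp2:4 pp3:4

Answer: 4 4 4 4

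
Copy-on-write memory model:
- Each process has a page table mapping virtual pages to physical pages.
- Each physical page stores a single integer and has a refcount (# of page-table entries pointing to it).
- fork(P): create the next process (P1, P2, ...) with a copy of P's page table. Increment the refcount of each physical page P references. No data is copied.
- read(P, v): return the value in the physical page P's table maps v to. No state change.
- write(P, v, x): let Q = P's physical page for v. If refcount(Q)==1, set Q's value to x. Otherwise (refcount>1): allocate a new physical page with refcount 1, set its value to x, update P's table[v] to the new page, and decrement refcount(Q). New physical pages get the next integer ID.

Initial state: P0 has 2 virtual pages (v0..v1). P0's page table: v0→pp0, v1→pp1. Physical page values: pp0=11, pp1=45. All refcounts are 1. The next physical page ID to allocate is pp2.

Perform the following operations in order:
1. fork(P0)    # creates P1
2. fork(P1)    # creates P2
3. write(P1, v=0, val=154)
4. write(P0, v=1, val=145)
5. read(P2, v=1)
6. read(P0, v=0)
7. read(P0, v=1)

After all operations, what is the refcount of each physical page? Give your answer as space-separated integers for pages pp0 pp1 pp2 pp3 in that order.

Answer: 2 2 1 1

Derivation:
Op 1: fork(P0) -> P1. 2 ppages; refcounts: pp0:2 pp1:2
Op 2: fork(P1) -> P2. 2 ppages; refcounts: pp0:3 pp1:3
Op 3: write(P1, v0, 154). refcount(pp0)=3>1 -> COPY to pp2. 3 ppages; refcounts: pp0:2 pp1:3 pp2:1
Op 4: write(P0, v1, 145). refcount(pp1)=3>1 -> COPY to pp3. 4 ppages; refcounts: pp0:2 pp1:2 pp2:1 pp3:1
Op 5: read(P2, v1) -> 45. No state change.
Op 6: read(P0, v0) -> 11. No state change.
Op 7: read(P0, v1) -> 145. No state change.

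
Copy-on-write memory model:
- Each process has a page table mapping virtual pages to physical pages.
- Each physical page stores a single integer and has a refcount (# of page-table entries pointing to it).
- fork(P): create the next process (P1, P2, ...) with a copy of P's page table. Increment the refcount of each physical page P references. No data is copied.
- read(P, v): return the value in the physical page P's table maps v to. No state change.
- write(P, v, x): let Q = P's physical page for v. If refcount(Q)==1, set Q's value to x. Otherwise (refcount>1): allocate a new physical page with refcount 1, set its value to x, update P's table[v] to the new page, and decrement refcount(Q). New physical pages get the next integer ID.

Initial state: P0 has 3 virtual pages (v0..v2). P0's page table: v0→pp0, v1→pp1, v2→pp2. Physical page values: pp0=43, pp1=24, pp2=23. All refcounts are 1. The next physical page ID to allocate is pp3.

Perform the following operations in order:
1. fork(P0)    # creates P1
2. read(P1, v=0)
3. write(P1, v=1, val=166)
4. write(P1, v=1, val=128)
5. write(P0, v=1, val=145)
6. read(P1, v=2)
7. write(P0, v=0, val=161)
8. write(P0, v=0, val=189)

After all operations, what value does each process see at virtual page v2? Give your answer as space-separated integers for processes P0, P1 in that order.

Op 1: fork(P0) -> P1. 3 ppages; refcounts: pp0:2 pp1:2 pp2:2
Op 2: read(P1, v0) -> 43. No state change.
Op 3: write(P1, v1, 166). refcount(pp1)=2>1 -> COPY to pp3. 4 ppages; refcounts: pp0:2 pp1:1 pp2:2 pp3:1
Op 4: write(P1, v1, 128). refcount(pp3)=1 -> write in place. 4 ppages; refcounts: pp0:2 pp1:1 pp2:2 pp3:1
Op 5: write(P0, v1, 145). refcount(pp1)=1 -> write in place. 4 ppages; refcounts: pp0:2 pp1:1 pp2:2 pp3:1
Op 6: read(P1, v2) -> 23. No state change.
Op 7: write(P0, v0, 161). refcount(pp0)=2>1 -> COPY to pp4. 5 ppages; refcounts: pp0:1 pp1:1 pp2:2 pp3:1 pp4:1
Op 8: write(P0, v0, 189). refcount(pp4)=1 -> write in place. 5 ppages; refcounts: pp0:1 pp1:1 pp2:2 pp3:1 pp4:1
P0: v2 -> pp2 = 23
P1: v2 -> pp2 = 23

Answer: 23 23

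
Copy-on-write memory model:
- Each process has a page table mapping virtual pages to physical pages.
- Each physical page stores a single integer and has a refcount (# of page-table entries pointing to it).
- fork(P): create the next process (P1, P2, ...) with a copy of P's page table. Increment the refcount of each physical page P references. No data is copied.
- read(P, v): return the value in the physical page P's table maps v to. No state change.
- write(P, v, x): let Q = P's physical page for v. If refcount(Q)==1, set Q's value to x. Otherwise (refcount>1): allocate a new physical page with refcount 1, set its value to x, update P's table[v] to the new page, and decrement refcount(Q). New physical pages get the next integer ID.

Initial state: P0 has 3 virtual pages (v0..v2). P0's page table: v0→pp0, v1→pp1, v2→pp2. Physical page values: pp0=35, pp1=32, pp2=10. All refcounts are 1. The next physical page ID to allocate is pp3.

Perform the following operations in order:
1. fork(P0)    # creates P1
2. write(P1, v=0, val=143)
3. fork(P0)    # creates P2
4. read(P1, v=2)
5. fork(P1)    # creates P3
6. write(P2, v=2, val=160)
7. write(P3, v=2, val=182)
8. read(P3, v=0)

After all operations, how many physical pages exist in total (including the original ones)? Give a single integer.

Op 1: fork(P0) -> P1. 3 ppages; refcounts: pp0:2 pp1:2 pp2:2
Op 2: write(P1, v0, 143). refcount(pp0)=2>1 -> COPY to pp3. 4 ppages; refcounts: pp0:1 pp1:2 pp2:2 pp3:1
Op 3: fork(P0) -> P2. 4 ppages; refcounts: pp0:2 pp1:3 pp2:3 pp3:1
Op 4: read(P1, v2) -> 10. No state change.
Op 5: fork(P1) -> P3. 4 ppages; refcounts: pp0:2 pp1:4 pp2:4 pp3:2
Op 6: write(P2, v2, 160). refcount(pp2)=4>1 -> COPY to pp4. 5 ppages; refcounts: pp0:2 pp1:4 pp2:3 pp3:2 pp4:1
Op 7: write(P3, v2, 182). refcount(pp2)=3>1 -> COPY to pp5. 6 ppages; refcounts: pp0:2 pp1:4 pp2:2 pp3:2 pp4:1 pp5:1
Op 8: read(P3, v0) -> 143. No state change.

Answer: 6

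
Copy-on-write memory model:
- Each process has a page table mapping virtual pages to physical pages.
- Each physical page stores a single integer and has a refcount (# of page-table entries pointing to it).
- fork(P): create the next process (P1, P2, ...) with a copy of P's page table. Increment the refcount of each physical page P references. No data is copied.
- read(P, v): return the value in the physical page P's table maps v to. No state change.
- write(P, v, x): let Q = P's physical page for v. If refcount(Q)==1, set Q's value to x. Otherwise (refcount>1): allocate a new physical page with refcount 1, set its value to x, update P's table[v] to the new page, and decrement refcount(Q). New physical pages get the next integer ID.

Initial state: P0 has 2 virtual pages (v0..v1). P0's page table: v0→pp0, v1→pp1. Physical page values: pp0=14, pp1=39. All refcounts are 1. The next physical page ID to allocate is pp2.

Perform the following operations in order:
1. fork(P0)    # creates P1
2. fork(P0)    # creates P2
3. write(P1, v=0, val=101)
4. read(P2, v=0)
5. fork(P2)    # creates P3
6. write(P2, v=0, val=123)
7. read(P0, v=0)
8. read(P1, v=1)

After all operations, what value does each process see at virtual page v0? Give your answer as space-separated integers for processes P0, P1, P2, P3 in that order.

Op 1: fork(P0) -> P1. 2 ppages; refcounts: pp0:2 pp1:2
Op 2: fork(P0) -> P2. 2 ppages; refcounts: pp0:3 pp1:3
Op 3: write(P1, v0, 101). refcount(pp0)=3>1 -> COPY to pp2. 3 ppages; refcounts: pp0:2 pp1:3 pp2:1
Op 4: read(P2, v0) -> 14. No state change.
Op 5: fork(P2) -> P3. 3 ppages; refcounts: pp0:3 pp1:4 pp2:1
Op 6: write(P2, v0, 123). refcount(pp0)=3>1 -> COPY to pp3. 4 ppages; refcounts: pp0:2 pp1:4 pp2:1 pp3:1
Op 7: read(P0, v0) -> 14. No state change.
Op 8: read(P1, v1) -> 39. No state change.
P0: v0 -> pp0 = 14
P1: v0 -> pp2 = 101
P2: v0 -> pp3 = 123
P3: v0 -> pp0 = 14

Answer: 14 101 123 14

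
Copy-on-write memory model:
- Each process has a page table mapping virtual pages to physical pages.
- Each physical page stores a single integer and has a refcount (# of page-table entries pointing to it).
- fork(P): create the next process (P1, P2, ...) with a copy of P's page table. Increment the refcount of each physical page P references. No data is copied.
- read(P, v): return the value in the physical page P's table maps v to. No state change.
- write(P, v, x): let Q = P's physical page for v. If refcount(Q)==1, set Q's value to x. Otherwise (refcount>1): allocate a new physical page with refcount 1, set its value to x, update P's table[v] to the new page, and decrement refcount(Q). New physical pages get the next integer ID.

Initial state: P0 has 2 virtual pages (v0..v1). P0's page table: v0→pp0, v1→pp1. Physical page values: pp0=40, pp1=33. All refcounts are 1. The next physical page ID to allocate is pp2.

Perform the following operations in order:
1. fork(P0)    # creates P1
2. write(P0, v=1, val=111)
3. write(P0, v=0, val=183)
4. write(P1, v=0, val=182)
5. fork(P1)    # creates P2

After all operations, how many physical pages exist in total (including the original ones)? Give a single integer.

Answer: 4

Derivation:
Op 1: fork(P0) -> P1. 2 ppages; refcounts: pp0:2 pp1:2
Op 2: write(P0, v1, 111). refcount(pp1)=2>1 -> COPY to pp2. 3 ppages; refcounts: pp0:2 pp1:1 pp2:1
Op 3: write(P0, v0, 183). refcount(pp0)=2>1 -> COPY to pp3. 4 ppages; refcounts: pp0:1 pp1:1 pp2:1 pp3:1
Op 4: write(P1, v0, 182). refcount(pp0)=1 -> write in place. 4 ppages; refcounts: pp0:1 pp1:1 pp2:1 pp3:1
Op 5: fork(P1) -> P2. 4 ppages; refcounts: pp0:2 pp1:2 pp2:1 pp3:1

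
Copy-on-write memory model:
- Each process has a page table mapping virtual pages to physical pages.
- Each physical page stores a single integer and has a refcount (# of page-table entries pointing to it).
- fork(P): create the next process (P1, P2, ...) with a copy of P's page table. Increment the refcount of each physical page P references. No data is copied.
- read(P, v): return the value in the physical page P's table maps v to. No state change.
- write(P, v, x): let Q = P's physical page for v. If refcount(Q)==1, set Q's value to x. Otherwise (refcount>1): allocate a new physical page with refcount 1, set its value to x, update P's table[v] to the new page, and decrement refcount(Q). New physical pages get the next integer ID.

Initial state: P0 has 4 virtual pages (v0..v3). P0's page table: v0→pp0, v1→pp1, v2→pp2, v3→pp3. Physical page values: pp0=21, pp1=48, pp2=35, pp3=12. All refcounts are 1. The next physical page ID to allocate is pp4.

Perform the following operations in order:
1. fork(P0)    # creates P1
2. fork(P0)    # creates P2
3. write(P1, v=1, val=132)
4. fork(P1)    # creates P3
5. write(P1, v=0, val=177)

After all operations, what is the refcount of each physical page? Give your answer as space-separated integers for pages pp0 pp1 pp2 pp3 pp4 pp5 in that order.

Op 1: fork(P0) -> P1. 4 ppages; refcounts: pp0:2 pp1:2 pp2:2 pp3:2
Op 2: fork(P0) -> P2. 4 ppages; refcounts: pp0:3 pp1:3 pp2:3 pp3:3
Op 3: write(P1, v1, 132). refcount(pp1)=3>1 -> COPY to pp4. 5 ppages; refcounts: pp0:3 pp1:2 pp2:3 pp3:3 pp4:1
Op 4: fork(P1) -> P3. 5 ppages; refcounts: pp0:4 pp1:2 pp2:4 pp3:4 pp4:2
Op 5: write(P1, v0, 177). refcount(pp0)=4>1 -> COPY to pp5. 6 ppages; refcounts: pp0:3 pp1:2 pp2:4 pp3:4 pp4:2 pp5:1

Answer: 3 2 4 4 2 1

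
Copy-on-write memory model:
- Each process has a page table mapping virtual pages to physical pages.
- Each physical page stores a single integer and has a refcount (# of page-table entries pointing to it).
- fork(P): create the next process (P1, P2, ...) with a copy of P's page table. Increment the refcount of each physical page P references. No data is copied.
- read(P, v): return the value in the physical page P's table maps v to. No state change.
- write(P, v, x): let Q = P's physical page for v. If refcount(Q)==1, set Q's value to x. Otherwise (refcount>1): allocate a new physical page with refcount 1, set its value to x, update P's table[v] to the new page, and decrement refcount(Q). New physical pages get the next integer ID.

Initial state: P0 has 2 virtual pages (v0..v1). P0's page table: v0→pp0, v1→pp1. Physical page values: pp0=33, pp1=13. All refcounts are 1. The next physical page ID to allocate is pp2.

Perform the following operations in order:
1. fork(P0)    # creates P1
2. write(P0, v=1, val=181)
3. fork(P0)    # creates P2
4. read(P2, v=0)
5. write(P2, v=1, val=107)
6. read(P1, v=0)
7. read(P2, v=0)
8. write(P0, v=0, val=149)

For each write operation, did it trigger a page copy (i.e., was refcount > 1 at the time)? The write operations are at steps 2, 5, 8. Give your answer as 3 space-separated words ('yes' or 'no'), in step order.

Op 1: fork(P0) -> P1. 2 ppages; refcounts: pp0:2 pp1:2
Op 2: write(P0, v1, 181). refcount(pp1)=2>1 -> COPY to pp2. 3 ppages; refcounts: pp0:2 pp1:1 pp2:1
Op 3: fork(P0) -> P2. 3 ppages; refcounts: pp0:3 pp1:1 pp2:2
Op 4: read(P2, v0) -> 33. No state change.
Op 5: write(P2, v1, 107). refcount(pp2)=2>1 -> COPY to pp3. 4 ppages; refcounts: pp0:3 pp1:1 pp2:1 pp3:1
Op 6: read(P1, v0) -> 33. No state change.
Op 7: read(P2, v0) -> 33. No state change.
Op 8: write(P0, v0, 149). refcount(pp0)=3>1 -> COPY to pp4. 5 ppages; refcounts: pp0:2 pp1:1 pp2:1 pp3:1 pp4:1

yes yes yes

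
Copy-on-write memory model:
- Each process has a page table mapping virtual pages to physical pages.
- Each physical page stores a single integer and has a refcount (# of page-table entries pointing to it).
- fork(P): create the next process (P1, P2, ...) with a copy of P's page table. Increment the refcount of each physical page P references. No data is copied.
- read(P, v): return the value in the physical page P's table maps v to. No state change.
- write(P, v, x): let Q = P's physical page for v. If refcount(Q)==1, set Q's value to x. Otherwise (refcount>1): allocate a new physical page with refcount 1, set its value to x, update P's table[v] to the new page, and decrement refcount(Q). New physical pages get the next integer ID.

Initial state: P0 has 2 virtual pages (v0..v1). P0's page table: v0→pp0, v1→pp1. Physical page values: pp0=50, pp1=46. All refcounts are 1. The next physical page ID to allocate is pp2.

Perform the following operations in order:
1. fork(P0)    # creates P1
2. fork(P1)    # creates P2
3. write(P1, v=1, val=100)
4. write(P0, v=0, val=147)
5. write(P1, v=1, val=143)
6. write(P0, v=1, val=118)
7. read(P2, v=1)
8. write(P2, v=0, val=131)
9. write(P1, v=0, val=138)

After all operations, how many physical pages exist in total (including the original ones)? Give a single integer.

Answer: 6

Derivation:
Op 1: fork(P0) -> P1. 2 ppages; refcounts: pp0:2 pp1:2
Op 2: fork(P1) -> P2. 2 ppages; refcounts: pp0:3 pp1:3
Op 3: write(P1, v1, 100). refcount(pp1)=3>1 -> COPY to pp2. 3 ppages; refcounts: pp0:3 pp1:2 pp2:1
Op 4: write(P0, v0, 147). refcount(pp0)=3>1 -> COPY to pp3. 4 ppages; refcounts: pp0:2 pp1:2 pp2:1 pp3:1
Op 5: write(P1, v1, 143). refcount(pp2)=1 -> write in place. 4 ppages; refcounts: pp0:2 pp1:2 pp2:1 pp3:1
Op 6: write(P0, v1, 118). refcount(pp1)=2>1 -> COPY to pp4. 5 ppages; refcounts: pp0:2 pp1:1 pp2:1 pp3:1 pp4:1
Op 7: read(P2, v1) -> 46. No state change.
Op 8: write(P2, v0, 131). refcount(pp0)=2>1 -> COPY to pp5. 6 ppages; refcounts: pp0:1 pp1:1 pp2:1 pp3:1 pp4:1 pp5:1
Op 9: write(P1, v0, 138). refcount(pp0)=1 -> write in place. 6 ppages; refcounts: pp0:1 pp1:1 pp2:1 pp3:1 pp4:1 pp5:1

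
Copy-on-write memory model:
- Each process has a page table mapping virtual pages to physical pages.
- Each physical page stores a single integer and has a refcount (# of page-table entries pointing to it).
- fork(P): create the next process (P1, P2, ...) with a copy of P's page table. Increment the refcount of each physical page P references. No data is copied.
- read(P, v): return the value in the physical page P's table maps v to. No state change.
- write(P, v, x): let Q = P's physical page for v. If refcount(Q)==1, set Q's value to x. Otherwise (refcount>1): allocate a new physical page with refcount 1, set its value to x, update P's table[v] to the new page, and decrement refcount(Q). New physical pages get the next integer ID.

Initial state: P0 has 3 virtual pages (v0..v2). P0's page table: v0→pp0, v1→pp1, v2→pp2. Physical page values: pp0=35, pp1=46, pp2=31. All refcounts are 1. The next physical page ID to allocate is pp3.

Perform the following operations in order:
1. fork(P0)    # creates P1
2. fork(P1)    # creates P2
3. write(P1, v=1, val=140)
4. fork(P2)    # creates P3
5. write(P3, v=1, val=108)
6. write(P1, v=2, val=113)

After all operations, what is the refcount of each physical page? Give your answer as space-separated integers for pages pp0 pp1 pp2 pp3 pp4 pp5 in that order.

Op 1: fork(P0) -> P1. 3 ppages; refcounts: pp0:2 pp1:2 pp2:2
Op 2: fork(P1) -> P2. 3 ppages; refcounts: pp0:3 pp1:3 pp2:3
Op 3: write(P1, v1, 140). refcount(pp1)=3>1 -> COPY to pp3. 4 ppages; refcounts: pp0:3 pp1:2 pp2:3 pp3:1
Op 4: fork(P2) -> P3. 4 ppages; refcounts: pp0:4 pp1:3 pp2:4 pp3:1
Op 5: write(P3, v1, 108). refcount(pp1)=3>1 -> COPY to pp4. 5 ppages; refcounts: pp0:4 pp1:2 pp2:4 pp3:1 pp4:1
Op 6: write(P1, v2, 113). refcount(pp2)=4>1 -> COPY to pp5. 6 ppages; refcounts: pp0:4 pp1:2 pp2:3 pp3:1 pp4:1 pp5:1

Answer: 4 2 3 1 1 1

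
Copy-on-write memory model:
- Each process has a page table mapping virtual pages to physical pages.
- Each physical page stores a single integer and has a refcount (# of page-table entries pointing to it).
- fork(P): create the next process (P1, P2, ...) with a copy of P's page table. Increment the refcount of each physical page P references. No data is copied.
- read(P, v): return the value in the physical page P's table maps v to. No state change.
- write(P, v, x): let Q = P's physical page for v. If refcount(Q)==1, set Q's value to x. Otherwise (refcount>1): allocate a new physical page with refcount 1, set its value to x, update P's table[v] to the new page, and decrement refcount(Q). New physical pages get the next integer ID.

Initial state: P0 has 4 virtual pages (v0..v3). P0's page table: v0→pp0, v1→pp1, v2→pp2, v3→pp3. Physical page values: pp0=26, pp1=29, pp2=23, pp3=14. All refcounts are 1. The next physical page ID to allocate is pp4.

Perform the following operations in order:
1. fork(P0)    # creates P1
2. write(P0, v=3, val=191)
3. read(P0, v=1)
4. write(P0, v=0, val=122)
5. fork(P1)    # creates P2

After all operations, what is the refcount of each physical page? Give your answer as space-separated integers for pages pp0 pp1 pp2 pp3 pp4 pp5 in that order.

Answer: 2 3 3 2 1 1

Derivation:
Op 1: fork(P0) -> P1. 4 ppages; refcounts: pp0:2 pp1:2 pp2:2 pp3:2
Op 2: write(P0, v3, 191). refcount(pp3)=2>1 -> COPY to pp4. 5 ppages; refcounts: pp0:2 pp1:2 pp2:2 pp3:1 pp4:1
Op 3: read(P0, v1) -> 29. No state change.
Op 4: write(P0, v0, 122). refcount(pp0)=2>1 -> COPY to pp5. 6 ppages; refcounts: pp0:1 pp1:2 pp2:2 pp3:1 pp4:1 pp5:1
Op 5: fork(P1) -> P2. 6 ppages; refcounts: pp0:2 pp1:3 pp2:3 pp3:2 pp4:1 pp5:1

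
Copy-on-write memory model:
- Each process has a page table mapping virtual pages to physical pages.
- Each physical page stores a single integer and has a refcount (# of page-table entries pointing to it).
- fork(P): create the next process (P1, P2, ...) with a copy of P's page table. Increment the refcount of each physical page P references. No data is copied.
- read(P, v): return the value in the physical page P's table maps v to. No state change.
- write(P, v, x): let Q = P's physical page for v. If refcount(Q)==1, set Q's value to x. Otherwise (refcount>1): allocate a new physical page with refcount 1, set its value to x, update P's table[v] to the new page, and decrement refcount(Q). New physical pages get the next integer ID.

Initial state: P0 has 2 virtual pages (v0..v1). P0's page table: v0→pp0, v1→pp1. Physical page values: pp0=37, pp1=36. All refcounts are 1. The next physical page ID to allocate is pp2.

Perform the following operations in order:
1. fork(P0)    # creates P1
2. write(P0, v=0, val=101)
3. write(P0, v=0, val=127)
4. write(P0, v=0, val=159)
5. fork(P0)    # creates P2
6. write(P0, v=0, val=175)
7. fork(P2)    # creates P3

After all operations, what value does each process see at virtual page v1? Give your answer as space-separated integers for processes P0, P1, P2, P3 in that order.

Answer: 36 36 36 36

Derivation:
Op 1: fork(P0) -> P1. 2 ppages; refcounts: pp0:2 pp1:2
Op 2: write(P0, v0, 101). refcount(pp0)=2>1 -> COPY to pp2. 3 ppages; refcounts: pp0:1 pp1:2 pp2:1
Op 3: write(P0, v0, 127). refcount(pp2)=1 -> write in place. 3 ppages; refcounts: pp0:1 pp1:2 pp2:1
Op 4: write(P0, v0, 159). refcount(pp2)=1 -> write in place. 3 ppages; refcounts: pp0:1 pp1:2 pp2:1
Op 5: fork(P0) -> P2. 3 ppages; refcounts: pp0:1 pp1:3 pp2:2
Op 6: write(P0, v0, 175). refcount(pp2)=2>1 -> COPY to pp3. 4 ppages; refcounts: pp0:1 pp1:3 pp2:1 pp3:1
Op 7: fork(P2) -> P3. 4 ppages; refcounts: pp0:1 pp1:4 pp2:2 pp3:1
P0: v1 -> pp1 = 36
P1: v1 -> pp1 = 36
P2: v1 -> pp1 = 36
P3: v1 -> pp1 = 36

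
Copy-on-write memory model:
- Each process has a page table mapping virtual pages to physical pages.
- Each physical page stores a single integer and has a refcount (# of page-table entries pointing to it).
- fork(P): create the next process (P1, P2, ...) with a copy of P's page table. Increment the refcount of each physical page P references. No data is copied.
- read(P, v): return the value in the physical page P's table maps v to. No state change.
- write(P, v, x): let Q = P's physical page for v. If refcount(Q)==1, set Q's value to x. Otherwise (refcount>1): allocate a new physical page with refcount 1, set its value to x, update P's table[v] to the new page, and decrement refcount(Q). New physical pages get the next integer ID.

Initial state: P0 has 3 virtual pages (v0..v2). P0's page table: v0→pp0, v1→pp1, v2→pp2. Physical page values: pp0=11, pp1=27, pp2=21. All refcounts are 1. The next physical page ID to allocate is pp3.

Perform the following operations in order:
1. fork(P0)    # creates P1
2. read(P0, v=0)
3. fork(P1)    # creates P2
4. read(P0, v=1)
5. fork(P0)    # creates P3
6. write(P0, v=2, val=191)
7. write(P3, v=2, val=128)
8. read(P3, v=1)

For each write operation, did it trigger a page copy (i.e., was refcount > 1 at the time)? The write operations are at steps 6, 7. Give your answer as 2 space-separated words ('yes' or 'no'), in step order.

Op 1: fork(P0) -> P1. 3 ppages; refcounts: pp0:2 pp1:2 pp2:2
Op 2: read(P0, v0) -> 11. No state change.
Op 3: fork(P1) -> P2. 3 ppages; refcounts: pp0:3 pp1:3 pp2:3
Op 4: read(P0, v1) -> 27. No state change.
Op 5: fork(P0) -> P3. 3 ppages; refcounts: pp0:4 pp1:4 pp2:4
Op 6: write(P0, v2, 191). refcount(pp2)=4>1 -> COPY to pp3. 4 ppages; refcounts: pp0:4 pp1:4 pp2:3 pp3:1
Op 7: write(P3, v2, 128). refcount(pp2)=3>1 -> COPY to pp4. 5 ppages; refcounts: pp0:4 pp1:4 pp2:2 pp3:1 pp4:1
Op 8: read(P3, v1) -> 27. No state change.

yes yes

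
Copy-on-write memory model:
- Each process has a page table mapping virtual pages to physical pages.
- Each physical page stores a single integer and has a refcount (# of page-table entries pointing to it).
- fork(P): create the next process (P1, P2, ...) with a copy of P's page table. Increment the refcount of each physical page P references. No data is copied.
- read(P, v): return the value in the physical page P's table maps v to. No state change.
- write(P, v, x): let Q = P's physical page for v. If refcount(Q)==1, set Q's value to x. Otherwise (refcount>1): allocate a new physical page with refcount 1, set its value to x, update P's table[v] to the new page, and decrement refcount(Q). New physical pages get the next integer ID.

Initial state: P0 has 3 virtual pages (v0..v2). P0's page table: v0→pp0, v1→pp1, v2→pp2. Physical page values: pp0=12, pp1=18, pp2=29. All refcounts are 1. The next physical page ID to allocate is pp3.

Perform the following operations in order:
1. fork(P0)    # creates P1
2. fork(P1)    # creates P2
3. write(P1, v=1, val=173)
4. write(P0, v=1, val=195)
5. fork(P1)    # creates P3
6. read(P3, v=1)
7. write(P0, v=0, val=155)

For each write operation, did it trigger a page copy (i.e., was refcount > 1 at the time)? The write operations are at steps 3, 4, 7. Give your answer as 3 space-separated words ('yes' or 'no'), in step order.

Op 1: fork(P0) -> P1. 3 ppages; refcounts: pp0:2 pp1:2 pp2:2
Op 2: fork(P1) -> P2. 3 ppages; refcounts: pp0:3 pp1:3 pp2:3
Op 3: write(P1, v1, 173). refcount(pp1)=3>1 -> COPY to pp3. 4 ppages; refcounts: pp0:3 pp1:2 pp2:3 pp3:1
Op 4: write(P0, v1, 195). refcount(pp1)=2>1 -> COPY to pp4. 5 ppages; refcounts: pp0:3 pp1:1 pp2:3 pp3:1 pp4:1
Op 5: fork(P1) -> P3. 5 ppages; refcounts: pp0:4 pp1:1 pp2:4 pp3:2 pp4:1
Op 6: read(P3, v1) -> 173. No state change.
Op 7: write(P0, v0, 155). refcount(pp0)=4>1 -> COPY to pp5. 6 ppages; refcounts: pp0:3 pp1:1 pp2:4 pp3:2 pp4:1 pp5:1

yes yes yes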